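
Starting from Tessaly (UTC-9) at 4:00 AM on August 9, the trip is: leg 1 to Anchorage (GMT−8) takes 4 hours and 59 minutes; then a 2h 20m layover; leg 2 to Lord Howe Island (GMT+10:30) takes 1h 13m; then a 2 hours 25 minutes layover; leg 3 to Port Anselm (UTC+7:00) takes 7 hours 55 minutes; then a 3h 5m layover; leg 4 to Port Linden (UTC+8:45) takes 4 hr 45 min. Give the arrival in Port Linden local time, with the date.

12:27 AM on August 11

Convert departure to UTC: 4:00 AM + 9:00 = 1:00 PM UTC on Aug 9.
Add 4 hours 59 minutes leg 1 → 5:59 PM UTC.
Add 2 hours and 20 minutes layover in Anchorage → 8:19 PM UTC.
Add 1 hour 13 minutes leg 2 → 9:32 PM UTC.
Add 2 hours 25 minutes layover in Lord Howe Island → 11:57 PM UTC.
Add 7 hours and 55 minutes leg 3 → 7:52 AM UTC (Aug 10).
Add 3 hours and 5 minutes layover in Port Anselm → 10:57 AM UTC.
Add 4 hours 45 minutes leg 4 → 3:42 PM UTC.
Port Linden is UTC+8:45, so local arrival = 3:42 PM + 8:45 = 12:27 AM on Aug 11.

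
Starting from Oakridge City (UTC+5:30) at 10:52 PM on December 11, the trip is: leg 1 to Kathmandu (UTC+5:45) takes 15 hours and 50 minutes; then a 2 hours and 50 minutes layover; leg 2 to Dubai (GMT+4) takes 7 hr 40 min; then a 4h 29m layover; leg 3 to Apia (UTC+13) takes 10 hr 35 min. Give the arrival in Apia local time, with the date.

Convert departure to UTC: 10:52 PM − 5:30 = 5:22 PM UTC on Dec 11.
Add 15 hours 50 minutes leg 1 → 9:12 AM UTC (Dec 12).
Add 2 hours and 50 minutes layover in Kathmandu → 12:02 PM UTC.
Add 7 hours 40 minutes leg 2 → 7:42 PM UTC.
Add 4 hours and 29 minutes layover in Dubai → 12:11 AM UTC (Dec 13).
Add 10 hours 35 minutes leg 3 → 10:46 AM UTC.
Apia is UTC+13:00, so local arrival = 10:46 AM + 13:00 = 11:46 PM on Dec 13.

11:46 PM on December 13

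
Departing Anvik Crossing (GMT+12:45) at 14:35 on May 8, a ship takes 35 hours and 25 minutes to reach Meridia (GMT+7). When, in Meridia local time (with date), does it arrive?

Convert departure to UTC: 14:35 − 12:45 = 01:50 UTC on May 8.
Add 35 hours 25 minutes travel time → 13:15 UTC (May 9).
Meridia is UTC+7:00, so local arrival = 13:15 + 7:00 = 20:15 on May 9.

20:15 on May 9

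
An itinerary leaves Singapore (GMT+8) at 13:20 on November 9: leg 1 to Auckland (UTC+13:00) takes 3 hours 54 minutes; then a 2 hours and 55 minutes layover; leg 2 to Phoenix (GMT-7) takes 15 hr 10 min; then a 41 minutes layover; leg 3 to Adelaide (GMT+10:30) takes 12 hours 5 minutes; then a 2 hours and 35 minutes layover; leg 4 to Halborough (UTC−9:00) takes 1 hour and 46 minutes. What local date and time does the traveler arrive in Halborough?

11:26 on November 10

Convert departure to UTC: 13:20 − 8:00 = 05:20 UTC on Nov 9.
Add 3 hours and 54 minutes leg 1 → 09:14 UTC.
Add 2 hours 55 minutes layover in Auckland → 12:09 UTC.
Add 15 hours 10 minutes leg 2 → 03:19 UTC (Nov 10).
Add 41 minutes layover in Phoenix → 04:00 UTC.
Add 12 hours 5 minutes leg 3 → 16:05 UTC.
Add 2 hours and 35 minutes layover in Adelaide → 18:40 UTC.
Add 1 hour and 46 minutes leg 4 → 20:26 UTC.
Halborough is UTC−9:00, so local arrival = 20:26 − 9:00 = 11:26 on Nov 10.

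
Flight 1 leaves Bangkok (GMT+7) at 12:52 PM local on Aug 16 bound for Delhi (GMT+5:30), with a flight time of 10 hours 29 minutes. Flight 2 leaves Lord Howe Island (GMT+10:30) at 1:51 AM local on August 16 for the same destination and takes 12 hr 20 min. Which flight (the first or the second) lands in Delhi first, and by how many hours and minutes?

the second, by 12 hours 40 minutes

Flight 1 in UTC: 12:52 PM − 7:00 = 5:52 AM on Aug 16.
+10 hours 29 minutes → arrive 4:21 PM UTC on Aug 16.
Flight 2 in UTC: 1:51 AM − 10:30 = 3:21 PM on Aug 15.
+12 hours 20 minutes → arrive 3:41 AM UTC on Aug 16.
Flight 2 lands earlier by 12 hours 40 minutes.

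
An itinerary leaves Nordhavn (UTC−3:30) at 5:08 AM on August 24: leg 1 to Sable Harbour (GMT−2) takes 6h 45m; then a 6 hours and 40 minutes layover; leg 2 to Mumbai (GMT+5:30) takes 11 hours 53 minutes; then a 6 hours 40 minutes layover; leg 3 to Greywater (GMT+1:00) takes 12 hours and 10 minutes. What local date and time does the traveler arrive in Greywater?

5:46 AM on Aug 26

Convert departure to UTC: 5:08 AM + 3:30 = 8:38 AM UTC on Aug 24.
Add 6 hours 45 minutes leg 1 → 3:23 PM UTC.
Add 6 hours and 40 minutes layover in Sable Harbour → 10:03 PM UTC.
Add 11 hours and 53 minutes leg 2 → 9:56 AM UTC (Aug 25).
Add 6 hours and 40 minutes layover in Mumbai → 4:36 PM UTC.
Add 12 hours 10 minutes leg 3 → 4:46 AM UTC (Aug 26).
Greywater is UTC+1:00, so local arrival = 4:46 AM + 1:00 = 5:46 AM on Aug 26.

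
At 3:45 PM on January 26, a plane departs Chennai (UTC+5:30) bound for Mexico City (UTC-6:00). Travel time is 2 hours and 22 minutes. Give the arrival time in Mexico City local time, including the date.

Convert departure to UTC: 3:45 PM − 5:30 = 10:15 AM UTC on Jan 26.
Add 2 hours 22 minutes travel time → 12:37 PM UTC.
Mexico City is UTC−6:00, so local arrival = 12:37 PM − 6:00 = 6:37 AM on Jan 26.

6:37 AM on January 26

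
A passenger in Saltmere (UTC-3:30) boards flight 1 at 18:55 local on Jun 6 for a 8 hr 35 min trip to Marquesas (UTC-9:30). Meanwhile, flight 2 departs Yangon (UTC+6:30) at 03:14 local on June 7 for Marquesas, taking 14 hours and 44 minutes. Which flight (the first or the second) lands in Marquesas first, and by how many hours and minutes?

the first, by 4 hours 28 minutes

Flight 1 in UTC: 18:55 + 3:30 = 22:25 on Jun 6.
+8 hours and 35 minutes → arrive 07:00 UTC on Jun 7.
Flight 2 in UTC: 03:14 − 6:30 = 20:44 on Jun 6.
+14 hours and 44 minutes → arrive 11:28 UTC on Jun 7.
Flight 1 lands earlier by 4 hours 28 minutes.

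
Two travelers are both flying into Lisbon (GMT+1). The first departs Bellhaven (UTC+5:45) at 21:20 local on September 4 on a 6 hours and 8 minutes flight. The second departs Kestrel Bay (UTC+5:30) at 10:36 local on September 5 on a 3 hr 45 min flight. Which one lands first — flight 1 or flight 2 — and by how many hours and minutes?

the first, by 11 hours 8 minutes

Flight 1 in UTC: 21:20 − 5:45 = 15:35 on Sep 4.
+6 hours 8 minutes → arrive 21:43 UTC on Sep 4.
Flight 2 in UTC: 10:36 − 5:30 = 05:06 on Sep 5.
+3 hours 45 minutes → arrive 08:51 UTC on Sep 5.
Flight 1 lands earlier by 11 hours 8 minutes.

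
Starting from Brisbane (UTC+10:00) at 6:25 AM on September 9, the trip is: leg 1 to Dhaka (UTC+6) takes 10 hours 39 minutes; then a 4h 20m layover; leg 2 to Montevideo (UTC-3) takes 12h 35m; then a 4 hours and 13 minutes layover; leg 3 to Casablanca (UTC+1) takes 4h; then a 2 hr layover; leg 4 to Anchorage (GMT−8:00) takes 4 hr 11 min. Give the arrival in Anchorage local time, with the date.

6:23 AM on Sep 10

Convert departure to UTC: 6:25 AM − 10:00 = 8:25 PM UTC on Sep 8.
Add 10 hours and 39 minutes leg 1 → 7:04 AM UTC (Sep 9).
Add 4 hours 20 minutes layover in Dhaka → 11:24 AM UTC.
Add 12 hours and 35 minutes leg 2 → 11:59 PM UTC.
Add 4 hours and 13 minutes layover in Montevideo → 4:12 AM UTC (Sep 10).
Add 4 hours leg 3 → 8:12 AM UTC.
Add 2 hours layover in Casablanca → 10:12 AM UTC.
Add 4 hours and 11 minutes leg 4 → 2:23 PM UTC.
Anchorage is UTC−8:00, so local arrival = 2:23 PM − 8:00 = 6:23 AM on Sep 10.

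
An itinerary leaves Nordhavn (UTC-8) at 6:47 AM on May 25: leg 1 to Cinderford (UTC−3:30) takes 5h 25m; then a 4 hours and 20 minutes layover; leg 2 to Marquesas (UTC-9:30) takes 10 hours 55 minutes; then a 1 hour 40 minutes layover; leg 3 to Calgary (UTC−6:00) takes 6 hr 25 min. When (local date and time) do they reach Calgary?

Convert departure to UTC: 6:47 AM + 8:00 = 2:47 PM UTC on May 25.
Add 5 hours and 25 minutes leg 1 → 8:12 PM UTC.
Add 4 hours 20 minutes layover in Cinderford → 12:32 AM UTC (May 26).
Add 10 hours and 55 minutes leg 2 → 11:27 AM UTC.
Add 1 hour 40 minutes layover in Marquesas → 1:07 PM UTC.
Add 6 hours 25 minutes leg 3 → 7:32 PM UTC.
Calgary is UTC−6:00, so local arrival = 7:32 PM − 6:00 = 1:32 PM on May 26.

1:32 PM on May 26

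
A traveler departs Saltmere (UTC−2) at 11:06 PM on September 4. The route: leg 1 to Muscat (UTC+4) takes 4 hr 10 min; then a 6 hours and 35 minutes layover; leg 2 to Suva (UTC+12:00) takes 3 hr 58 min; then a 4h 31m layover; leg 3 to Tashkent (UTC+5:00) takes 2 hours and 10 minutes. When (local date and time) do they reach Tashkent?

3:30 AM on September 6

Convert departure to UTC: 11:06 PM + 2:00 = 1:06 AM UTC on Sep 5.
Add 4 hours and 10 minutes leg 1 → 5:16 AM UTC.
Add 6 hours 35 minutes layover in Muscat → 11:51 AM UTC.
Add 3 hours 58 minutes leg 2 → 3:49 PM UTC.
Add 4 hours and 31 minutes layover in Suva → 8:20 PM UTC.
Add 2 hours and 10 minutes leg 3 → 10:30 PM UTC.
Tashkent is UTC+5:00, so local arrival = 10:30 PM + 5:00 = 3:30 AM on Sep 6.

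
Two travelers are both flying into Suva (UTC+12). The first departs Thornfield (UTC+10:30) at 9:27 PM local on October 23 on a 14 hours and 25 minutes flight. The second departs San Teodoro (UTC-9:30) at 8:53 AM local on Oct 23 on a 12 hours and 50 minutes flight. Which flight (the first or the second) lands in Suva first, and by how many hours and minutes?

the first, by 5 hours 51 minutes

Flight 1 in UTC: 9:27 PM − 10:30 = 10:57 AM on Oct 23.
+14 hours 25 minutes → arrive 1:22 AM UTC on Oct 24.
Flight 2 in UTC: 8:53 AM + 9:30 = 6:23 PM on Oct 23.
+12 hours and 50 minutes → arrive 7:13 AM UTC on Oct 24.
Flight 1 lands earlier by 5 hours 51 minutes.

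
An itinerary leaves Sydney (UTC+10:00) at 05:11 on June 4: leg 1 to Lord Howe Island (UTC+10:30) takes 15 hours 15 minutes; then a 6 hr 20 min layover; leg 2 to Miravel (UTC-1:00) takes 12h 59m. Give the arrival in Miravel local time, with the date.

Convert departure to UTC: 05:11 − 10:00 = 19:11 UTC on Jun 3.
Add 15 hours 15 minutes leg 1 → 10:26 UTC (Jun 4).
Add 6 hours and 20 minutes layover in Lord Howe Island → 16:46 UTC.
Add 12 hours and 59 minutes leg 2 → 05:45 UTC (Jun 5).
Miravel is UTC−1:00, so local arrival = 05:45 − 1:00 = 04:45 on Jun 5.

04:45 on Jun 5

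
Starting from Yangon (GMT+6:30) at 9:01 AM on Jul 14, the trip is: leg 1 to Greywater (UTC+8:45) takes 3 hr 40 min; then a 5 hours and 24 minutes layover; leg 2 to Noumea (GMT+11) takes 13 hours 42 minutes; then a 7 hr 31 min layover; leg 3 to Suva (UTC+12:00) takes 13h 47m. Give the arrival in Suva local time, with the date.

Convert departure to UTC: 9:01 AM − 6:30 = 2:31 AM UTC on Jul 14.
Add 3 hours and 40 minutes leg 1 → 6:11 AM UTC.
Add 5 hours and 24 minutes layover in Greywater → 11:35 AM UTC.
Add 13 hours 42 minutes leg 2 → 1:17 AM UTC (Jul 15).
Add 7 hours 31 minutes layover in Noumea → 8:48 AM UTC.
Add 13 hours and 47 minutes leg 3 → 10:35 PM UTC.
Suva is UTC+12:00, so local arrival = 10:35 PM + 12:00 = 10:35 AM on Jul 16.

10:35 AM on Jul 16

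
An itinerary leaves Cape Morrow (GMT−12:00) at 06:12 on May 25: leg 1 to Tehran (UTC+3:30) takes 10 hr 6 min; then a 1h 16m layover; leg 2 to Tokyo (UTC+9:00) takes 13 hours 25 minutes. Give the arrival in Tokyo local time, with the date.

03:59 on May 27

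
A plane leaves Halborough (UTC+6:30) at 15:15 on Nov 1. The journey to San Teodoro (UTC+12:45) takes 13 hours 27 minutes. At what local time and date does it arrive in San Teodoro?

Convert departure to UTC: 15:15 − 6:30 = 08:45 UTC on Nov 1.
Add 13 hours 27 minutes travel time → 22:12 UTC.
San Teodoro is UTC+12:45, so local arrival = 22:12 + 12:45 = 10:57 on Nov 2.

10:57 on November 2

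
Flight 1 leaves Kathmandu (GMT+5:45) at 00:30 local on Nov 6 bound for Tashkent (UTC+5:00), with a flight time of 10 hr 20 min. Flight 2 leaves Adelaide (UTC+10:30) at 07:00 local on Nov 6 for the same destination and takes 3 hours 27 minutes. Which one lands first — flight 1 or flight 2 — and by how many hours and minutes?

Flight 1 in UTC: 00:30 − 5:45 = 18:45 on Nov 5.
+10 hours 20 minutes → arrive 05:05 UTC on Nov 6.
Flight 2 in UTC: 07:00 − 10:30 = 20:30 on Nov 5.
+3 hours and 27 minutes → arrive 23:57 UTC on Nov 5.
Flight 2 lands earlier by 5 hours 8 minutes.

the second, by 5 hours 8 minutes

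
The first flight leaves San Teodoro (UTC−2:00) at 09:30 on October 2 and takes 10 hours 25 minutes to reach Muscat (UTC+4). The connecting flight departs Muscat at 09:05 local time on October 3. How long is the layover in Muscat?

7 hours 10 minutes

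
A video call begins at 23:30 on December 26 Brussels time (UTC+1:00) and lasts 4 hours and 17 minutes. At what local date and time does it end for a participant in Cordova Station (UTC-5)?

21:47 on December 26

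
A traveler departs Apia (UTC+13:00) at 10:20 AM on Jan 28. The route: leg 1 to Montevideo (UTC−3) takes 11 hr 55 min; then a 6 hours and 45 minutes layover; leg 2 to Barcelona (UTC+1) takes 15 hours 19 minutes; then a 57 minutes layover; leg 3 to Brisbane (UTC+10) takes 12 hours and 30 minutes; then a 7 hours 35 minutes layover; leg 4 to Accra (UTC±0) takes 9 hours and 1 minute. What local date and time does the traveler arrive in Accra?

Convert departure to UTC: 10:20 AM − 13:00 = 9:20 PM UTC on Jan 27.
Add 11 hours 55 minutes leg 1 → 9:15 AM UTC (Jan 28).
Add 6 hours and 45 minutes layover in Montevideo → 4:00 PM UTC.
Add 15 hours 19 minutes leg 2 → 7:19 AM UTC (Jan 29).
Add 57 minutes layover in Barcelona → 8:16 AM UTC.
Add 12 hours 30 minutes leg 3 → 8:46 PM UTC.
Add 7 hours and 35 minutes layover in Brisbane → 4:21 AM UTC (Jan 30).
Add 9 hours and 1 minute leg 4 → 1:22 PM UTC.
Accra is UTC+0, so local arrival is the same: 1:22 PM on Jan 30.

1:22 PM on Jan 30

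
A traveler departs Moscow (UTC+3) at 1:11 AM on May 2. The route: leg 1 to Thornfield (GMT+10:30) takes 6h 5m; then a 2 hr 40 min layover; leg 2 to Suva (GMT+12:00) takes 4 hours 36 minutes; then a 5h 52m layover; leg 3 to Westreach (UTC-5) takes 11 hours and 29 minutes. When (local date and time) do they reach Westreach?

11:53 PM on May 2

Convert departure to UTC: 1:11 AM − 3:00 = 10:11 PM UTC on May 1.
Add 6 hours and 5 minutes leg 1 → 4:16 AM UTC (May 2).
Add 2 hours 40 minutes layover in Thornfield → 6:56 AM UTC.
Add 4 hours 36 minutes leg 2 → 11:32 AM UTC.
Add 5 hours 52 minutes layover in Suva → 5:24 PM UTC.
Add 11 hours 29 minutes leg 3 → 4:53 AM UTC (May 3).
Westreach is UTC−5:00, so local arrival = 4:53 AM − 5:00 = 11:53 PM on May 2.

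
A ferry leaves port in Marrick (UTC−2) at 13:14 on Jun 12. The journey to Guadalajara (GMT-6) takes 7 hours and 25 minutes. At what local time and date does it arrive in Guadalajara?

Convert departure to UTC: 13:14 + 2:00 = 15:14 UTC on Jun 12.
Add 7 hours 25 minutes travel time → 22:39 UTC.
Guadalajara is UTC−6:00, so local arrival = 22:39 − 6:00 = 16:39 on Jun 12.

16:39 on June 12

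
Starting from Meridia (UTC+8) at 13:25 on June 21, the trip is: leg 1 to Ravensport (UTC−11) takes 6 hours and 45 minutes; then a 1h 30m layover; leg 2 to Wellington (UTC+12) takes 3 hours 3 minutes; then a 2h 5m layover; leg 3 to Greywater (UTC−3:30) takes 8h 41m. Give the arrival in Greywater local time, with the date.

23:59 on June 21

Convert departure to UTC: 13:25 − 8:00 = 05:25 UTC on Jun 21.
Add 6 hours 45 minutes leg 1 → 12:10 UTC.
Add 1 hour and 30 minutes layover in Ravensport → 13:40 UTC.
Add 3 hours 3 minutes leg 2 → 16:43 UTC.
Add 2 hours and 5 minutes layover in Wellington → 18:48 UTC.
Add 8 hours 41 minutes leg 3 → 03:29 UTC (Jun 22).
Greywater is UTC−3:30, so local arrival = 03:29 − 3:30 = 23:59 on Jun 21.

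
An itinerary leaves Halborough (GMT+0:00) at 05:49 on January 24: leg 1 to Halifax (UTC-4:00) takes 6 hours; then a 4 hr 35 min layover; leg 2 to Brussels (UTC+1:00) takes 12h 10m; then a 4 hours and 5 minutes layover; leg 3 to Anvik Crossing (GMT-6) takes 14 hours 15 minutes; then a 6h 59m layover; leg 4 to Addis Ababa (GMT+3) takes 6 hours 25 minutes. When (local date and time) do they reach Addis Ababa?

Halborough is at UTC+0, so departure is already 05:49 UTC on Jan 24.
Add 6 hours leg 1 → 11:49 UTC.
Add 4 hours and 35 minutes layover in Halifax → 16:24 UTC.
Add 12 hours 10 minutes leg 2 → 04:34 UTC (Jan 25).
Add 4 hours and 5 minutes layover in Brussels → 08:39 UTC.
Add 14 hours 15 minutes leg 3 → 22:54 UTC.
Add 6 hours and 59 minutes layover in Anvik Crossing → 05:53 UTC (Jan 26).
Add 6 hours 25 minutes leg 4 → 12:18 UTC.
Addis Ababa is UTC+3:00, so local arrival = 12:18 + 3:00 = 15:18 on Jan 26.

15:18 on January 26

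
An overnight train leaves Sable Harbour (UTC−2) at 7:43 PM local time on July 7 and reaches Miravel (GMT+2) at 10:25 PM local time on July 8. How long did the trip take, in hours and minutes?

22 hours 42 minutes

Departure in UTC: 7:43 PM + 2:00 = 9:43 PM on Jul 7.
Arrival in UTC: 10:25 PM − 2:00 = 8:25 PM on Jul 8.
Elapsed = 8:25 PM − 9:43 PM (+1 day) = 22 hours 42 minutes.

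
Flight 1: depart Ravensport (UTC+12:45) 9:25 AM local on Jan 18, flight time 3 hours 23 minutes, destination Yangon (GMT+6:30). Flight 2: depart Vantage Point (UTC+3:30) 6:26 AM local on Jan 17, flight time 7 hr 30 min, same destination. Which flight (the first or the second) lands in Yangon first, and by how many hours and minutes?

Flight 1 in UTC: 9:25 AM − 12:45 = 8:40 PM on Jan 17.
+3 hours 23 minutes → arrive 12:03 AM UTC on Jan 18.
Flight 2 in UTC: 6:26 AM − 3:30 = 2:56 AM on Jan 17.
+7 hours 30 minutes → arrive 10:26 AM UTC on Jan 17.
Flight 2 lands earlier by 13 hours 37 minutes.

the second, by 13 hours 37 minutes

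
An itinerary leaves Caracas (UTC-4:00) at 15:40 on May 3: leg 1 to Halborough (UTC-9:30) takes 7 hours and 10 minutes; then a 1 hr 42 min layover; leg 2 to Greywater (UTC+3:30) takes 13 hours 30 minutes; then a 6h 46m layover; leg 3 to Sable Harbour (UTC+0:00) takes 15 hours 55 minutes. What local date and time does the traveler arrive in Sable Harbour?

Convert departure to UTC: 15:40 + 4:00 = 19:40 UTC on May 3.
Add 7 hours 10 minutes leg 1 → 02:50 UTC (May 4).
Add 1 hour 42 minutes layover in Halborough → 04:32 UTC.
Add 13 hours 30 minutes leg 2 → 18:02 UTC.
Add 6 hours 46 minutes layover in Greywater → 00:48 UTC (May 5).
Add 15 hours and 55 minutes leg 3 → 16:43 UTC.
Sable Harbour is UTC+0, so local arrival is the same: 16:43 on May 5.

16:43 on May 5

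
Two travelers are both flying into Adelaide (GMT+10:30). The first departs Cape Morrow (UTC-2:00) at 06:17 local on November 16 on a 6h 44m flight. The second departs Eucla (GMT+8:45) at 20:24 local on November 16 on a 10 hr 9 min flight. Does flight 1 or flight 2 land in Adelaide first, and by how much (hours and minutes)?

the first, by 6 hours 47 minutes

Flight 1 in UTC: 06:17 + 2:00 = 08:17 on Nov 16.
+6 hours and 44 minutes → arrive 15:01 UTC on Nov 16.
Flight 2 in UTC: 20:24 − 8:45 = 11:39 on Nov 16.
+10 hours 9 minutes → arrive 21:48 UTC on Nov 16.
Flight 1 lands earlier by 6 hours 47 minutes.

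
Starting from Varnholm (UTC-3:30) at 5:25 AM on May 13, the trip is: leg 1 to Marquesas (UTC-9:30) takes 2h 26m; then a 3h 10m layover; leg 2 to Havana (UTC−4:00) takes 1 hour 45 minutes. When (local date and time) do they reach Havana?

Convert departure to UTC: 5:25 AM + 3:30 = 8:55 AM UTC on May 13.
Add 2 hours 26 minutes leg 1 → 11:21 AM UTC.
Add 3 hours 10 minutes layover in Marquesas → 2:31 PM UTC.
Add 1 hour and 45 minutes leg 2 → 4:16 PM UTC.
Havana is UTC−4:00, so local arrival = 4:16 PM − 4:00 = 12:16 PM on May 13.

12:16 PM on May 13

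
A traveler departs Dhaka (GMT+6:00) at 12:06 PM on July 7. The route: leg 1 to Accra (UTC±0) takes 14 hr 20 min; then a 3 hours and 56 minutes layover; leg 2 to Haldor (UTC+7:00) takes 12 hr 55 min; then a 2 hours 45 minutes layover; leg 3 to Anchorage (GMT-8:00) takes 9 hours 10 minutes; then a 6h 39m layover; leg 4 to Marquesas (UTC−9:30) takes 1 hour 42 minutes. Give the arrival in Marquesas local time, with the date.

Convert departure to UTC: 12:06 PM − 6:00 = 6:06 AM UTC on Jul 7.
Add 14 hours and 20 minutes leg 1 → 8:26 PM UTC.
Add 3 hours and 56 minutes layover in Accra → 12:22 AM UTC (Jul 8).
Add 12 hours and 55 minutes leg 2 → 1:17 PM UTC.
Add 2 hours 45 minutes layover in Haldor → 4:02 PM UTC.
Add 9 hours and 10 minutes leg 3 → 1:12 AM UTC (Jul 9).
Add 6 hours and 39 minutes layover in Anchorage → 7:51 AM UTC.
Add 1 hour 42 minutes leg 4 → 9:33 AM UTC.
Marquesas is UTC−9:30, so local arrival = 9:33 AM − 9:30 = 12:03 AM on Jul 9.

12:03 AM on July 9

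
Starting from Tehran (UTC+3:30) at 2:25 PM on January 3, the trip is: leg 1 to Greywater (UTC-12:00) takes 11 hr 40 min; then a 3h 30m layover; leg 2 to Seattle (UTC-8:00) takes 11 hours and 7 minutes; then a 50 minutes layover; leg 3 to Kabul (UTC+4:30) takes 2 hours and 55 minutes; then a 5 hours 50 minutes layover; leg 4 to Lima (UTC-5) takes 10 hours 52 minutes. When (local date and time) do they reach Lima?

4:39 AM on Jan 5

Convert departure to UTC: 2:25 PM − 3:30 = 10:55 AM UTC on Jan 3.
Add 11 hours 40 minutes leg 1 → 10:35 PM UTC.
Add 3 hours and 30 minutes layover in Greywater → 2:05 AM UTC (Jan 4).
Add 11 hours 7 minutes leg 2 → 1:12 PM UTC.
Add 50 minutes layover in Seattle → 2:02 PM UTC.
Add 2 hours 55 minutes leg 3 → 4:57 PM UTC.
Add 5 hours 50 minutes layover in Kabul → 10:47 PM UTC.
Add 10 hours and 52 minutes leg 4 → 9:39 AM UTC (Jan 5).
Lima is UTC−5:00, so local arrival = 9:39 AM − 5:00 = 4:39 AM on Jan 5.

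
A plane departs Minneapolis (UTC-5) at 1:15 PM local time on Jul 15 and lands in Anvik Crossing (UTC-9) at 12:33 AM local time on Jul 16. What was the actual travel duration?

15 hours 18 minutes

Departure in UTC: 1:15 PM + 5:00 = 6:15 PM on Jul 15.
Arrival in UTC: 12:33 AM + 9:00 = 9:33 AM on Jul 16.
Elapsed = 9:33 AM − 6:15 PM (+1 day) = 15 hours 18 minutes.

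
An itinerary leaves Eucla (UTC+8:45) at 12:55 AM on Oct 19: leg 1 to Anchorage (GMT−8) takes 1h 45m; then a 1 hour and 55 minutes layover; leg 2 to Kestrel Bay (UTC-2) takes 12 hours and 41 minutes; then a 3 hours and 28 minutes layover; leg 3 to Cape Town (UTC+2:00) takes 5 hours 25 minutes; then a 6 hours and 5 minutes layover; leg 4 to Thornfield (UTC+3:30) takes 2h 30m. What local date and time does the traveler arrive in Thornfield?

5:29 AM on October 20

Convert departure to UTC: 12:55 AM − 8:45 = 4:10 PM UTC on Oct 18.
Add 1 hour 45 minutes leg 1 → 5:55 PM UTC.
Add 1 hour 55 minutes layover in Anchorage → 7:50 PM UTC.
Add 12 hours 41 minutes leg 2 → 8:31 AM UTC (Oct 19).
Add 3 hours and 28 minutes layover in Kestrel Bay → 11:59 AM UTC.
Add 5 hours 25 minutes leg 3 → 5:24 PM UTC.
Add 6 hours and 5 minutes layover in Cape Town → 11:29 PM UTC.
Add 2 hours 30 minutes leg 4 → 1:59 AM UTC (Oct 20).
Thornfield is UTC+3:30, so local arrival = 1:59 AM + 3:30 = 5:29 AM on Oct 20.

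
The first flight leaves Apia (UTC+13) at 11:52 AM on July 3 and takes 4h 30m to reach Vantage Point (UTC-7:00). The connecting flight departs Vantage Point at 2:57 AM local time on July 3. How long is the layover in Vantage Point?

6 hours 35 minutes

Convert departure to UTC: 11:52 AM − 13:00 = 10:52 PM UTC on Jul 2.
Add 4 hours and 30 minutes flight time → 3:22 AM UTC (Jul 3).
Vantage Point is UTC−7:00, so local arrival = 3:22 AM − 7:00 = 8:22 PM on Jul 2.
Layover = 2:57 AM − 8:22 PM (+1 day) = 6 hours 35 minutes.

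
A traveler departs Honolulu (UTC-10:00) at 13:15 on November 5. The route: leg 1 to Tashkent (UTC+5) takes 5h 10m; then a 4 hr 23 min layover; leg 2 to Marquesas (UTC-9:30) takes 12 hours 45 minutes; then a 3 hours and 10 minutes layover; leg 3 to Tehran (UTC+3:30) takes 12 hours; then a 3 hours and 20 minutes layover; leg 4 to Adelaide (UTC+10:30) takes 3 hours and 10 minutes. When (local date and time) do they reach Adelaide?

05:43 on November 8

Convert departure to UTC: 13:15 + 10:00 = 23:15 UTC on Nov 5.
Add 5 hours and 10 minutes leg 1 → 04:25 UTC (Nov 6).
Add 4 hours 23 minutes layover in Tashkent → 08:48 UTC.
Add 12 hours 45 minutes leg 2 → 21:33 UTC.
Add 3 hours and 10 minutes layover in Marquesas → 00:43 UTC (Nov 7).
Add 12 hours leg 3 → 12:43 UTC.
Add 3 hours 20 minutes layover in Tehran → 16:03 UTC.
Add 3 hours and 10 minutes leg 4 → 19:13 UTC.
Adelaide is UTC+10:30, so local arrival = 19:13 + 10:30 = 05:43 on Nov 8.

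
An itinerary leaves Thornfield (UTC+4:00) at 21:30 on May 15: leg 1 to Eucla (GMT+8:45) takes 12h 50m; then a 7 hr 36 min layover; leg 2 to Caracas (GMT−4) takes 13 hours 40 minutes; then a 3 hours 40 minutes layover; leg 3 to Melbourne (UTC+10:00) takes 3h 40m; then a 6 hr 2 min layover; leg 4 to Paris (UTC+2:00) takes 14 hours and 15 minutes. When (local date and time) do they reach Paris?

Convert departure to UTC: 21:30 − 4:00 = 17:30 UTC on May 15.
Add 12 hours 50 minutes leg 1 → 06:20 UTC (May 16).
Add 7 hours 36 minutes layover in Eucla → 13:56 UTC.
Add 13 hours 40 minutes leg 2 → 03:36 UTC (May 17).
Add 3 hours and 40 minutes layover in Caracas → 07:16 UTC.
Add 3 hours and 40 minutes leg 3 → 10:56 UTC.
Add 6 hours and 2 minutes layover in Melbourne → 16:58 UTC.
Add 14 hours 15 minutes leg 4 → 07:13 UTC (May 18).
Paris is UTC+2:00, so local arrival = 07:13 + 2:00 = 09:13 on May 18.

09:13 on May 18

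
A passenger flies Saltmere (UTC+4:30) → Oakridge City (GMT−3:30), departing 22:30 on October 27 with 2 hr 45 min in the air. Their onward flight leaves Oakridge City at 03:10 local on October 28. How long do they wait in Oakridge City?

Convert departure to UTC: 22:30 − 4:30 = 18:00 UTC on Oct 27.
Add 2 hours 45 minutes flight time → 20:45 UTC.
Oakridge City is UTC−3:30, so local arrival = 20:45 − 3:30 = 17:15 on Oct 27.
Layover = 03:10 − 17:15 (+1 day) = 9 hours 55 minutes.

9 hours 55 minutes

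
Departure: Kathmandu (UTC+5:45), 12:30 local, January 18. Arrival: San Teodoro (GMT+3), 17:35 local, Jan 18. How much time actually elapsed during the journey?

San Teodoro is 2:45 behind Kathmandu.
Clock-face elapsed time (ignoring zones) is 5 hours 5 minutes.
Actual elapsed = 5 hours 5 minutes + 2:45 = 7 hours 50 minutes.

7 hours 50 minutes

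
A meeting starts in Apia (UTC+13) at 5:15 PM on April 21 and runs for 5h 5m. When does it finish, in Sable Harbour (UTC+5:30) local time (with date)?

Convert start to UTC: 5:15 PM − 13:00 = 4:15 AM UTC on Apr 21.
Add 5 hours and 5 minutes duration → 9:20 AM UTC.
Sable Harbour is UTC+5:30, so local end time = 9:20 AM + 5:30 = 2:50 PM on Apr 21.

2:50 PM on April 21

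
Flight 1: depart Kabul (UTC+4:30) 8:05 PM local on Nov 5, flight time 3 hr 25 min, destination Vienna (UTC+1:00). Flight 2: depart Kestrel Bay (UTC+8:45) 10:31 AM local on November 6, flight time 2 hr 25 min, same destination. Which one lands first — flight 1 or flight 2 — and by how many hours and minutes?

Flight 1 in UTC: 8:05 PM − 4:30 = 3:35 PM on Nov 5.
+3 hours and 25 minutes → arrive 7:00 PM UTC on Nov 5.
Flight 2 in UTC: 10:31 AM − 8:45 = 1:46 AM on Nov 6.
+2 hours and 25 minutes → arrive 4:11 AM UTC on Nov 6.
Flight 1 lands earlier by 9 hours 11 minutes.

the first, by 9 hours 11 minutes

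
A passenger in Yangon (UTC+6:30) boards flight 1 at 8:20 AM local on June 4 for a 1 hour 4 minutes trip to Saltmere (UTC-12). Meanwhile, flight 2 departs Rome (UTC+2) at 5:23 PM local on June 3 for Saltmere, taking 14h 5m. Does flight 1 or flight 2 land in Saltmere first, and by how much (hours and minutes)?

Flight 1 in UTC: 8:20 AM − 6:30 = 1:50 AM on Jun 4.
+1 hour and 4 minutes → arrive 2:54 AM UTC on Jun 4.
Flight 2 in UTC: 5:23 PM − 2:00 = 3:23 PM on Jun 3.
+14 hours 5 minutes → arrive 5:28 AM UTC on Jun 4.
Flight 1 lands earlier by 2 hours 34 minutes.

the first, by 2 hours 34 minutes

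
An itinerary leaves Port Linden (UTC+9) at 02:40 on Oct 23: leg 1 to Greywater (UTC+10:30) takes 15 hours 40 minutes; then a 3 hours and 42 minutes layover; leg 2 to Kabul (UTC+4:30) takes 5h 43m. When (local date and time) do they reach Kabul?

23:15 on October 23

Convert departure to UTC: 02:40 − 9:00 = 17:40 UTC on Oct 22.
Add 15 hours and 40 minutes leg 1 → 09:20 UTC (Oct 23).
Add 3 hours and 42 minutes layover in Greywater → 13:02 UTC.
Add 5 hours 43 minutes leg 2 → 18:45 UTC.
Kabul is UTC+4:30, so local arrival = 18:45 + 4:30 = 23:15 on Oct 23.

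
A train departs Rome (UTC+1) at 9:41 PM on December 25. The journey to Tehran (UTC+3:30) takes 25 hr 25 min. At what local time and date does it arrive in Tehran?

Convert departure to UTC: 9:41 PM − 1:00 = 8:41 PM UTC on Dec 25.
Add 25 hours and 25 minutes travel time → 10:06 PM UTC (Dec 26).
Tehran is UTC+3:30, so local arrival = 10:06 PM + 3:30 = 1:36 AM on Dec 27.

1:36 AM on December 27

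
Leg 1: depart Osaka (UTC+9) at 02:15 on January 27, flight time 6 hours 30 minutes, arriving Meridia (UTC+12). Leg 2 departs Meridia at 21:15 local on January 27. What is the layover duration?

Convert departure to UTC: 02:15 − 9:00 = 17:15 UTC on Jan 26.
Add 6 hours and 30 minutes flight time → 23:45 UTC.
Meridia is UTC+12:00, so local arrival = 23:45 + 12:00 = 11:45 on Jan 27.
Layover = 21:15 − 11:45 = 9 hours 30 minutes.

9 hours 30 minutes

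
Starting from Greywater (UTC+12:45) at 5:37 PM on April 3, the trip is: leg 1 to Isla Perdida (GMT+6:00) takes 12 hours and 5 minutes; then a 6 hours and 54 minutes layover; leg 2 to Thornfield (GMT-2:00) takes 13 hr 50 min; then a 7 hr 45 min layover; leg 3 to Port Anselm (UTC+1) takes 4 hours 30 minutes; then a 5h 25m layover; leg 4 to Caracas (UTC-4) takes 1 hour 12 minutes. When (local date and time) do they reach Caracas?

4:33 AM on Apr 5

Convert departure to UTC: 5:37 PM − 12:45 = 4:52 AM UTC on Apr 3.
Add 12 hours and 5 minutes leg 1 → 4:57 PM UTC.
Add 6 hours 54 minutes layover in Isla Perdida → 11:51 PM UTC.
Add 13 hours 50 minutes leg 2 → 1:41 PM UTC (Apr 4).
Add 7 hours 45 minutes layover in Thornfield → 9:26 PM UTC.
Add 4 hours 30 minutes leg 3 → 1:56 AM UTC (Apr 5).
Add 5 hours 25 minutes layover in Port Anselm → 7:21 AM UTC.
Add 1 hour 12 minutes leg 4 → 8:33 AM UTC.
Caracas is UTC−4:00, so local arrival = 8:33 AM − 4:00 = 4:33 AM on Apr 5.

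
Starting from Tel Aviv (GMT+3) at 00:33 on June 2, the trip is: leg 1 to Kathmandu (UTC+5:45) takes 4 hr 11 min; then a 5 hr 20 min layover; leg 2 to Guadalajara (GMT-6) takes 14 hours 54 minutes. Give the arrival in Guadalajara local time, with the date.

Convert departure to UTC: 00:33 − 3:00 = 21:33 UTC on Jun 1.
Add 4 hours 11 minutes leg 1 → 01:44 UTC (Jun 2).
Add 5 hours and 20 minutes layover in Kathmandu → 07:04 UTC.
Add 14 hours and 54 minutes leg 2 → 21:58 UTC.
Guadalajara is UTC−6:00, so local arrival = 21:58 − 6:00 = 15:58 on Jun 2.

15:58 on Jun 2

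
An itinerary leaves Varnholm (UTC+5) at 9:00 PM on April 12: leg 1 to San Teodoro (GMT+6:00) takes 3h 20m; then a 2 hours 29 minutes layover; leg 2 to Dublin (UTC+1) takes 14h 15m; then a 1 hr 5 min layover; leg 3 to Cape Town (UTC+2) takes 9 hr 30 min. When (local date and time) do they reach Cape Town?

Convert departure to UTC: 9:00 PM − 5:00 = 4:00 PM UTC on Apr 12.
Add 3 hours 20 minutes leg 1 → 7:20 PM UTC.
Add 2 hours 29 minutes layover in San Teodoro → 9:49 PM UTC.
Add 14 hours and 15 minutes leg 2 → 12:04 PM UTC (Apr 13).
Add 1 hour 5 minutes layover in Dublin → 1:09 PM UTC.
Add 9 hours 30 minutes leg 3 → 10:39 PM UTC.
Cape Town is UTC+2:00, so local arrival = 10:39 PM + 2:00 = 12:39 AM on Apr 14.

12:39 AM on April 14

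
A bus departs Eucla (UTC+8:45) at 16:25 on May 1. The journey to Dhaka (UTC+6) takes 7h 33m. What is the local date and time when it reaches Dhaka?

21:13 on May 1

Convert departure to UTC: 16:25 − 8:45 = 07:40 UTC on May 1.
Add 7 hours 33 minutes travel time → 15:13 UTC.
Dhaka is UTC+6:00, so local arrival = 15:13 + 6:00 = 21:13 on May 1.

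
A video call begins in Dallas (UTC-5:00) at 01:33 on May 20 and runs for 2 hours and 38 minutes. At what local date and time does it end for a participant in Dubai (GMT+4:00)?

13:11 on May 20

Convert start to UTC: 01:33 + 5:00 = 06:33 UTC on May 20.
Add 2 hours 38 minutes duration → 09:11 UTC.
Dubai is UTC+4:00, so local end time = 09:11 + 4:00 = 13:11 on May 20.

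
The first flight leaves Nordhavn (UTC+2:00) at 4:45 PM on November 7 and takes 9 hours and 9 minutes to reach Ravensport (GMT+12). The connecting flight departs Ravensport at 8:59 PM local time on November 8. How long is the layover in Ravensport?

9 hours 5 minutes

Convert departure to UTC: 4:45 PM − 2:00 = 2:45 PM UTC on Nov 7.
Add 9 hours 9 minutes flight time → 11:54 PM UTC.
Ravensport is UTC+12:00, so local arrival = 11:54 PM + 12:00 = 11:54 AM on Nov 8.
Layover = 8:59 PM − 11:54 AM = 9 hours 5 minutes.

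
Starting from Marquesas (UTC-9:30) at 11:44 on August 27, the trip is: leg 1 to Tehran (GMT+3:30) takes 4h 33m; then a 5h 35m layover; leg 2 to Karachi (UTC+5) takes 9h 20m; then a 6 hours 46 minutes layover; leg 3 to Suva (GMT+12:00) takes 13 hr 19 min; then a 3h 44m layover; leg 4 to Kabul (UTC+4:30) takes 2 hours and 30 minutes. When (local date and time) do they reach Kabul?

Convert departure to UTC: 11:44 + 9:30 = 21:14 UTC on Aug 27.
Add 4 hours 33 minutes leg 1 → 01:47 UTC (Aug 28).
Add 5 hours and 35 minutes layover in Tehran → 07:22 UTC.
Add 9 hours and 20 minutes leg 2 → 16:42 UTC.
Add 6 hours and 46 minutes layover in Karachi → 23:28 UTC.
Add 13 hours and 19 minutes leg 3 → 12:47 UTC (Aug 29).
Add 3 hours 44 minutes layover in Suva → 16:31 UTC.
Add 2 hours 30 minutes leg 4 → 19:01 UTC.
Kabul is UTC+4:30, so local arrival = 19:01 + 4:30 = 23:31 on Aug 29.

23:31 on Aug 29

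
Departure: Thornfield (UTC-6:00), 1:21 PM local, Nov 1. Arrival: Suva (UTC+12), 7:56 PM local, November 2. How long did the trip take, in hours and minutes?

Suva is 18:00 ahead of Thornfield.
Clock-face elapsed time (ignoring zones) is 30 hours 35 minutes.
Actual elapsed = 30 hours 35 minutes − 18:00 = 12 hours 35 minutes.

12 hours 35 minutes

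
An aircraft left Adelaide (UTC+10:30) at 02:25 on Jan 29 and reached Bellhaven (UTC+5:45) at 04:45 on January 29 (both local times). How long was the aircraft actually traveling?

Bellhaven is 4:45 behind Adelaide.
Clock-face elapsed time (ignoring zones) is 2 hours 20 minutes.
Actual elapsed = 2 hours 20 minutes + 4:45 = 7 hours 5 minutes.

7 hours 5 minutes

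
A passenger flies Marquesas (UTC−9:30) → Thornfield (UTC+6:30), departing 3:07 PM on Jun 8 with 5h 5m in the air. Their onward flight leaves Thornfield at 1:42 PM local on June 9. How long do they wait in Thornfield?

1 hour 30 minutes

Convert departure to UTC: 3:07 PM + 9:30 = 12:37 AM UTC on Jun 9.
Add 5 hours and 5 minutes flight time → 5:42 AM UTC.
Thornfield is UTC+6:30, so local arrival = 5:42 AM + 6:30 = 12:12 PM on Jun 9.
Layover = 1:42 PM − 12:12 PM = 1 hour 30 minutes.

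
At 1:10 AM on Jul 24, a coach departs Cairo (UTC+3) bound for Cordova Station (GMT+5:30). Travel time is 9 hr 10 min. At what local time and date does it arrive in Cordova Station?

12:50 PM on July 24

Convert departure to UTC: 1:10 AM − 3:00 = 10:10 PM UTC on Jul 23.
Add 9 hours and 10 minutes travel time → 7:20 AM UTC (Jul 24).
Cordova Station is UTC+5:30, so local arrival = 7:20 AM + 5:30 = 12:50 PM on Jul 24.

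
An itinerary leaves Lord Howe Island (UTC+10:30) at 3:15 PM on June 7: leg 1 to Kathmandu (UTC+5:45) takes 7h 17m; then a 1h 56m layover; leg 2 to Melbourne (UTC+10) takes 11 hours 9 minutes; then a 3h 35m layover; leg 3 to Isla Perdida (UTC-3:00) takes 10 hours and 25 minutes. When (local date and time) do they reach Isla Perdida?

12:07 PM on June 8

Convert departure to UTC: 3:15 PM − 10:30 = 4:45 AM UTC on Jun 7.
Add 7 hours 17 minutes leg 1 → 12:02 PM UTC.
Add 1 hour and 56 minutes layover in Kathmandu → 1:58 PM UTC.
Add 11 hours and 9 minutes leg 2 → 1:07 AM UTC (Jun 8).
Add 3 hours and 35 minutes layover in Melbourne → 4:42 AM UTC.
Add 10 hours 25 minutes leg 3 → 3:07 PM UTC.
Isla Perdida is UTC−3:00, so local arrival = 3:07 PM − 3:00 = 12:07 PM on Jun 8.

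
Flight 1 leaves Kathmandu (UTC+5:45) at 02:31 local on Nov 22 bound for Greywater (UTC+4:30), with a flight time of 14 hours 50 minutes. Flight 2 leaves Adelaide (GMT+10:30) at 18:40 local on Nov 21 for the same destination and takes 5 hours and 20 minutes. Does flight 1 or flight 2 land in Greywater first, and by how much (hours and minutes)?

Flight 1 in UTC: 02:31 − 5:45 = 20:46 on Nov 21.
+14 hours and 50 minutes → arrive 11:36 UTC on Nov 22.
Flight 2 in UTC: 18:40 − 10:30 = 08:10 on Nov 21.
+5 hours 20 minutes → arrive 13:30 UTC on Nov 21.
Flight 2 lands earlier by 22 hours 6 minutes.

the second, by 22 hours 6 minutes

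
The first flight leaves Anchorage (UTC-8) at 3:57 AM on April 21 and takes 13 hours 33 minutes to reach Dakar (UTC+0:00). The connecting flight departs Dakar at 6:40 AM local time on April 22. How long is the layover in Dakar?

5 hours 10 minutes

Convert departure to UTC: 3:57 AM + 8:00 = 11:57 AM UTC on Apr 21.
Add 13 hours 33 minutes flight time → 1:30 AM UTC (Apr 22).
Dakar is UTC+0, so local arrival is the same: 1:30 AM on Apr 22.
Layover = 6:40 AM − 1:30 AM = 5 hours 10 minutes.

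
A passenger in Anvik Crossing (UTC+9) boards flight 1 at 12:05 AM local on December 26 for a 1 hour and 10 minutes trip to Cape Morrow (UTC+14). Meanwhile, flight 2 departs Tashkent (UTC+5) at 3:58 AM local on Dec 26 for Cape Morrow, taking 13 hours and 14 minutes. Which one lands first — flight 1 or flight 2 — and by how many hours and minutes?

the first, by 19 hours 57 minutes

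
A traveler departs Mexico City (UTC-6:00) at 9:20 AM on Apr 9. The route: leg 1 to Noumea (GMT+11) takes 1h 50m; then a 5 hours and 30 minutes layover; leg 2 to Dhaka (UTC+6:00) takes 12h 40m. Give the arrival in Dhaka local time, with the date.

5:20 PM on Apr 10

Convert departure to UTC: 9:20 AM + 6:00 = 3:20 PM UTC on Apr 9.
Add 1 hour 50 minutes leg 1 → 5:10 PM UTC.
Add 5 hours and 30 minutes layover in Noumea → 10:40 PM UTC.
Add 12 hours 40 minutes leg 2 → 11:20 AM UTC (Apr 10).
Dhaka is UTC+6:00, so local arrival = 11:20 AM + 6:00 = 5:20 PM on Apr 10.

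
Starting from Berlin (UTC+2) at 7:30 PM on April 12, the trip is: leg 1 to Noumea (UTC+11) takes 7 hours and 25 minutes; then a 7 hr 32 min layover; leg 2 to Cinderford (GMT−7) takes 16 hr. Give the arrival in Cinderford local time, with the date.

5:27 PM on Apr 13

Convert departure to UTC: 7:30 PM − 2:00 = 5:30 PM UTC on Apr 12.
Add 7 hours 25 minutes leg 1 → 12:55 AM UTC (Apr 13).
Add 7 hours 32 minutes layover in Noumea → 8:27 AM UTC.
Add 16 hours leg 2 → 12:27 AM UTC (Apr 14).
Cinderford is UTC−7:00, so local arrival = 12:27 AM − 7:00 = 5:27 PM on Apr 13.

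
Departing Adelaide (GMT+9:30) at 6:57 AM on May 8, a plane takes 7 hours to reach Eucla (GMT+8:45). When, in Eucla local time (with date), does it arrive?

Convert departure to UTC: 6:57 AM − 9:30 = 9:27 PM UTC on May 7.
Add 7 hours travel time → 4:27 AM UTC (May 8).
Eucla is UTC+8:45, so local arrival = 4:27 AM + 8:45 = 1:12 PM on May 8.

1:12 PM on May 8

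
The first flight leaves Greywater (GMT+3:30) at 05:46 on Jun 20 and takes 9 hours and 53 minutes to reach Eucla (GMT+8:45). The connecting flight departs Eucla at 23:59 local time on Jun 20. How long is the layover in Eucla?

3 hours 5 minutes

Convert departure to UTC: 05:46 − 3:30 = 02:16 UTC on Jun 20.
Add 9 hours 53 minutes flight time → 12:09 UTC.
Eucla is UTC+8:45, so local arrival = 12:09 + 8:45 = 20:54 on Jun 20.
Layover = 23:59 − 20:54 = 3 hours 5 minutes.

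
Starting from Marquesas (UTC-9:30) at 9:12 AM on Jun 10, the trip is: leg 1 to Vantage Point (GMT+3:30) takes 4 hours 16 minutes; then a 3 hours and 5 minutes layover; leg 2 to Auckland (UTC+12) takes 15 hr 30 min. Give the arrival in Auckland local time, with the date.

5:33 AM on June 12

Convert departure to UTC: 9:12 AM + 9:30 = 6:42 PM UTC on Jun 10.
Add 4 hours 16 minutes leg 1 → 10:58 PM UTC.
Add 3 hours 5 minutes layover in Vantage Point → 2:03 AM UTC (Jun 11).
Add 15 hours and 30 minutes leg 2 → 5:33 PM UTC.
Auckland is UTC+12:00, so local arrival = 5:33 PM + 12:00 = 5:33 AM on Jun 12.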